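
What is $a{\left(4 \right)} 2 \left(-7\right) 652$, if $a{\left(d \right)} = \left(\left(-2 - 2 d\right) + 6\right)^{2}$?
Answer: $-146048$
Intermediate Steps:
$a{\left(d \right)} = \left(4 - 2 d\right)^{2}$
$a{\left(4 \right)} 2 \left(-7\right) 652 = 4 \left(-2 + 4\right)^{2} \cdot 2 \left(-7\right) 652 = 4 \cdot 2^{2} \cdot 2 \left(-7\right) 652 = 4 \cdot 4 \cdot 2 \left(-7\right) 652 = 16 \cdot 2 \left(-7\right) 652 = 32 \left(-7\right) 652 = \left(-224\right) 652 = -146048$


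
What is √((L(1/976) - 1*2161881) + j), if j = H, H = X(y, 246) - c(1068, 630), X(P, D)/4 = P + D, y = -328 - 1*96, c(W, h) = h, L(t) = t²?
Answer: I*√2060634312447/976 ≈ 1470.8*I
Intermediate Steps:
y = -424 (y = -328 - 96 = -424)
X(P, D) = 4*D + 4*P (X(P, D) = 4*(P + D) = 4*(D + P) = 4*D + 4*P)
H = -1342 (H = (4*246 + 4*(-424)) - 1*630 = (984 - 1696) - 630 = -712 - 630 = -1342)
j = -1342
√((L(1/976) - 1*2161881) + j) = √(((1/976)² - 1*2161881) - 1342) = √(((1/976)² - 2161881) - 1342) = √((1/952576 - 2161881) - 1342) = √(-2059355955455/952576 - 1342) = √(-2060634312447/952576) = I*√2060634312447/976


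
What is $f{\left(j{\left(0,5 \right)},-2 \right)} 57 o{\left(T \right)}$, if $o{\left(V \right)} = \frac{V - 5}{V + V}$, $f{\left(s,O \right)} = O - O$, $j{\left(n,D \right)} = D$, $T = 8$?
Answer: $0$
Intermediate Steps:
$f{\left(s,O \right)} = 0$
$o{\left(V \right)} = \frac{-5 + V}{2 V}$
$f{\left(j{\left(0,5 \right)},-2 \right)} 57 o{\left(T \right)} = 0 \cdot 57 \frac{-5 + 8}{2 \cdot 8} = 0 \cdot \frac{1}{2} \cdot \frac{1}{8} \cdot 3 = 0 \cdot \frac{3}{16} = 0$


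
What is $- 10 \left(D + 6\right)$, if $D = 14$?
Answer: $-200$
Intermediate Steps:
$- 10 \left(D + 6\right) = - 10 \left(14 + 6\right) = \left(-10\right) 20 = -200$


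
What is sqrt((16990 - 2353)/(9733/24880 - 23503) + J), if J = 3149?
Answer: sqrt(119612659712185531309)/194914969 ≈ 56.110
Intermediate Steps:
sqrt((16990 - 2353)/(9733/24880 - 23503) + J) = sqrt((16990 - 2353)/(9733/24880 - 23503) + 3149) = sqrt(14637/(9733*(1/24880) - 23503) + 3149) = sqrt(14637/(9733/24880 - 23503) + 3149) = sqrt(14637/(-584744907/24880) + 3149) = sqrt(14637*(-24880/584744907) + 3149) = sqrt(-121389520/194914969 + 3149) = sqrt(613665847861/194914969) = sqrt(119612659712185531309)/194914969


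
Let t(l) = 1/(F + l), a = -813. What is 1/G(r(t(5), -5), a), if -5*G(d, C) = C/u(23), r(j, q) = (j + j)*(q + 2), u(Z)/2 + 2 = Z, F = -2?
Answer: 70/271 ≈ 0.25830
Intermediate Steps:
t(l) = 1/(-2 + l)
u(Z) = -4 + 2*Z
r(j, q) = 2*j*(2 + q) (r(j, q) = (2*j)*(2 + q) = 2*j*(2 + q))
G(d, C) = -C/210 (G(d, C) = -C/(5*(-4 + 2*23)) = -C/(5*(-4 + 46)) = -C/(5*42) = -C/210)
1/G(r(t(5), -5), a) = 1/(-1/210*(-813)) = 1/(271/70) = 70/271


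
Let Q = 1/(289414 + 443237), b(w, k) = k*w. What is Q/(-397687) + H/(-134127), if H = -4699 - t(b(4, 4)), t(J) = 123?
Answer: 468321927508229/13026672579198033 ≈ 0.035951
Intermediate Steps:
H = -4822 (H = -4699 - 1*123 = -4699 - 123 = -4822)
Q = 1/732651 ≈ 1.3649e-6
Q/(-397687) + H/(-134127) = (1/732651)/(-397687) - 4822/(-134127) = (1/732651)*(-1/397687) - 4822*(-1/134127) = -1/291365778237 + 4822/134127 = 468321927508229/13026672579198033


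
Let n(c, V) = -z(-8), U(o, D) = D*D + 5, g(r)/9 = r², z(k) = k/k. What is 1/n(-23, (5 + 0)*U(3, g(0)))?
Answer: -1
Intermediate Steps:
z(k) = 1
g(r) = 9*r²
U(o, D) = 5 + D² (U(o, D) = D² + 5 = 5 + D²)
n(c, V) = -1 (n(c, V) = -1*1 = -1)
1/n(-23, (5 + 0)*U(3, g(0))) = 1/(-1) = -1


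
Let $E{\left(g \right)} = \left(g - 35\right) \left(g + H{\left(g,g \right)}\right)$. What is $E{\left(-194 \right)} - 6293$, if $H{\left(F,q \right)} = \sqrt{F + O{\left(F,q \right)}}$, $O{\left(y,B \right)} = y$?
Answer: $38133 - 458 i \sqrt{97} \approx 38133.0 - 4510.8 i$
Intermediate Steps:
$H{\left(F,q \right)} = \sqrt{2} \sqrt{F}$ ($H{\left(F,q \right)} = \sqrt{F + F} = \sqrt{2 F} = \sqrt{2} \sqrt{F}$)
$E{\left(g \right)} = \left(-35 + g\right) \left(g + \sqrt{2} \sqrt{g}\right)$ ($E{\left(g \right)} = \left(g - 35\right) \left(g + \sqrt{2} \sqrt{g}\right) = \left(-35 + g\right) \left(g + \sqrt{2} \sqrt{g}\right)$)
$E{\left(-194 \right)} - 6293 = \left(\left(-194\right)^{2} - -6790 + \sqrt{2} \left(-194\right)^{\frac{3}{2}} - 35 \sqrt{2} \sqrt{-194}\right) - 6293 = \left(37636 + 6790 + \sqrt{2} \left(- 194 i \sqrt{194}\right) - 35 \sqrt{2} i \sqrt{194}\right) - 6293 = \left(37636 + 6790 - 388 i \sqrt{97} - 70 i \sqrt{97}\right) - 6293 = \left(44426 - 458 i \sqrt{97}\right) - 6293 = 38133 - 458 i \sqrt{97}$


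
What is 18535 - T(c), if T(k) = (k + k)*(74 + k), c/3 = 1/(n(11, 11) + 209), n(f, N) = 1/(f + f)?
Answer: 43553907199/2350089 ≈ 18533.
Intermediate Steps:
n(f, N) = 1/(2*f)
c = 22/1533 (c = 3/((½)/11 + 209) = 3/((½)*(1/11) + 209) = 3/(1/22 + 209) = 3/(4599/22) = 3*(22/4599) = 22/1533 ≈ 0.014351)
T(k) = 2*k*(74 + k) (T(k) = (2*k)*(74 + k) = 2*k*(74 + k))
18535 - T(c) = 18535 - 2*22*(74 + 22/1533)/1533 = 18535 - 2*22*113464/(1533*1533) = 18535 - 1*4992416/2350089 = 18535 - 4992416/2350089 = 43553907199/2350089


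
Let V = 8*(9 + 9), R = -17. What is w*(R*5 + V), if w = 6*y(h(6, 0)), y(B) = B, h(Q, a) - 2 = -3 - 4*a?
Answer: -354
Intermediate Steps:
V = 144 (V = 8*18 = 144)
h(Q, a) = -1 - 4*a (h(Q, a) = 2 + (-3 - 4*a) = -1 - 4*a)
w = -6 (w = 6*(-1 - 4*0) = 6*(-1 + 0) = 6*(-1) = -6)
w*(R*5 + V) = -6*(-17*5 + 144) = -6*(-85 + 144) = -6*59 = -354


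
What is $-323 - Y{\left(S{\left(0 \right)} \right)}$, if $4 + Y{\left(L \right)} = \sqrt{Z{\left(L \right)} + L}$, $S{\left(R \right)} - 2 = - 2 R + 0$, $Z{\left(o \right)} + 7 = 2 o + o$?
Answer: $-320$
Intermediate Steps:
$Z{\left(o \right)} = -7 + 3 o$ ($Z{\left(o \right)} = -7 + \left(2 o + o\right) = -7 + 3 o$)
$S{\left(R \right)} = 2 - 2 R$ ($S{\left(R \right)} = 2 + \left(- 2 R + 0\right) = 2 - 2 R$)
$Y{\left(L \right)} = -4 + \sqrt{-7 + 4 L}$ ($Y{\left(L \right)} = -4 + \sqrt{\left(-7 + 3 L\right) + L} = -4 + \sqrt{-7 + 4 L}$)
$-323 - Y{\left(S{\left(0 \right)} \right)} = -323 - \left(-4 + \sqrt{-7 + 4 \left(2 - 0\right)}\right) = -323 - \left(-4 + \sqrt{-7 + 4 \left(2 + 0\right)}\right) = -323 - \left(-4 + \sqrt{-7 + 4 \cdot 2}\right) = -323 - \left(-4 + \sqrt{-7 + 8}\right) = -323 - \left(-4 + \sqrt{1}\right) = -323 - \left(-4 + 1\right) = -323 - -3 = -323 + 3 = -320$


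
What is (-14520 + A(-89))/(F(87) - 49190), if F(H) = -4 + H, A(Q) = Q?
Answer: 14609/49107 ≈ 0.29749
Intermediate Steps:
(-14520 + A(-89))/(F(87) - 49190) = (-14520 - 89)/((-4 + 87) - 49190) = -14609/(83 - 49190) = -14609/(-49107) = -14609*(-1/49107) = 14609/49107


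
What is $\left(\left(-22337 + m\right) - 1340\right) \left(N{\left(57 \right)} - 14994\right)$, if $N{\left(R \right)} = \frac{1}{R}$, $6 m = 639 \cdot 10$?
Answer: $\frac{19325504084}{57} \approx 3.3904 \cdot 10^{8}$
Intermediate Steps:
$m = 1065$ ($m = \frac{639 \cdot 10}{6} = \frac{1}{6} \cdot 6390 = 1065$)
$\left(\left(-22337 + m\right) - 1340\right) \left(N{\left(57 \right)} - 14994\right) = \left(\left(-22337 + 1065\right) - 1340\right) \left(\frac{1}{57} - 14994\right) = \left(-21272 - 1340\right) \left(\frac{1}{57} - 14994\right) = \left(-22612\right) \left(- \frac{854657}{57}\right) = \frac{19325504084}{57}$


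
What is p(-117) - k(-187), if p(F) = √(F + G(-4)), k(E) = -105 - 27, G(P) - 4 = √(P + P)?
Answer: 132 + √(-113 + 2*I*√2) ≈ 132.13 + 10.631*I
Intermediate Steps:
G(P) = 4 + √2*√P (G(P) = 4 + √(P + P) = 4 + √(2*P) = 4 + √2*√P)
k(E) = -132
p(F) = √(4 + F + 2*I*√2) (p(F) = √(F + (4 + √2*√(-4))) = √(F + (4 + √2*(2*I))) = √(F + (4 + 2*I*√2)) = √(4 + F + 2*I*√2))
p(-117) - k(-187) = √(4 - 117 + 2*I*√2) - 1*(-132) = √(-113 + 2*I*√2) + 132 = 132 + √(-113 + 2*I*√2)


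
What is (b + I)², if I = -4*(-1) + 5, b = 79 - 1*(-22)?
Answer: 12100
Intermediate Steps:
b = 101 (b = 79 + 22 = 101)
I = 9 (I = 4 + 5 = 9)
(b + I)² = (101 + 9)² = 110² = 12100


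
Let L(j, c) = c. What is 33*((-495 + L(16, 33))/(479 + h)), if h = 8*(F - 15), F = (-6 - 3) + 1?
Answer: -15246/295 ≈ -51.681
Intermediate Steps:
F = -8 (F = -9 + 1 = -8)
h = -184 (h = 8*(-8 - 15) = 8*(-23) = -184)
33*((-495 + L(16, 33))/(479 + h)) = 33*((-495 + 33)/(479 - 184)) = 33*(-462/295) = -15246/295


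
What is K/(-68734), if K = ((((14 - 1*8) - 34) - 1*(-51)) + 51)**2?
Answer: -2738/34367 ≈ -0.079669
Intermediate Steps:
K = 5476 (K = ((((14 - 8) - 34) + 51) + 51)**2 = (((6 - 34) + 51) + 51)**2 = ((-28 + 51) + 51)**2 = (23 + 51)**2 = 74**2 = 5476)
K/(-68734) = 5476/(-68734) = 5476*(-1/68734) = -2738/34367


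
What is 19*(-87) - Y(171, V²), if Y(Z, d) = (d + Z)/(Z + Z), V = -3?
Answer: -31417/19 ≈ -1653.5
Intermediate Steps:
Y(Z, d) = (Z + d)/(2*Z) (Y(Z, d) = (Z + d)/((2*Z)) = (Z + d)*(1/(2*Z)) = (Z + d)/(2*Z))
19*(-87) - Y(171, V²) = 19*(-87) - (171 + (-3)²)/(2*171) = -1653 - (171 + 9)/(2*171) = -1653 - 180/(2*171) = -1653 - 1*10/19 = -1653 - 10/19 = -31417/19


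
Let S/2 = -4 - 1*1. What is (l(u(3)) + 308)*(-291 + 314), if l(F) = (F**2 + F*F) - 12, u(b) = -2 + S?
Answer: 13432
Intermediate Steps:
S = -10 (S = 2*(-4 - 1*1) = 2*(-4 - 1) = 2*(-5) = -10)
u(b) = -12 (u(b) = -2 - 10 = -12)
l(F) = -12 + 2*F**2 (l(F) = (F**2 + F**2) - 12 = 2*F**2 - 12 = -12 + 2*F**2)
(l(u(3)) + 308)*(-291 + 314) = ((-12 + 2*(-12)**2) + 308)*(-291 + 314) = ((-12 + 2*144) + 308)*23 = ((-12 + 288) + 308)*23 = (276 + 308)*23 = 584*23 = 13432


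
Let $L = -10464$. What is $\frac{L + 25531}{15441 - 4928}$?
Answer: $\frac{15067}{10513} \approx 1.4332$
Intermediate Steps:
$\frac{L + 25531}{15441 - 4928} = \frac{-10464 + 25531}{15441 - 4928} = \frac{15067}{10513}$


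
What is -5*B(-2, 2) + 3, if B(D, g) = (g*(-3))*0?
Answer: 3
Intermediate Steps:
B(D, g) = 0 (B(D, g) = -3*g*0 = 0)
-5*B(-2, 2) + 3 = -5*0 + 3 = 0 + 3 = 3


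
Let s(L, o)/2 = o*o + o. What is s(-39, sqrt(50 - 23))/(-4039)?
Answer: -54/4039 - 6*sqrt(3)/4039 ≈ -0.015943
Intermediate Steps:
s(L, o) = 2*o + 2*o**2 (s(L, o) = 2*(o*o + o) = 2*(o**2 + o) = 2*(o + o**2) = 2*o + 2*o**2)
s(-39, sqrt(50 - 23))/(-4039) = (2*sqrt(50 - 23)*(1 + sqrt(50 - 23)))/(-4039) = (2*sqrt(27)*(1 + sqrt(27)))*(-1/4039) = (2*(3*sqrt(3))*(1 + 3*sqrt(3)))*(-1/4039) = (6*sqrt(3)*(1 + 3*sqrt(3)))*(-1/4039) = -6*sqrt(3)*(1 + 3*sqrt(3))/4039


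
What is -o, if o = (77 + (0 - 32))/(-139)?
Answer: 45/139 ≈ 0.32374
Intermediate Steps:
o = -45/139 (o = (77 - 32)*(-1/139) = 45*(-1/139) = -45/139 ≈ -0.32374)
-o = -1*(-45/139) = 45/139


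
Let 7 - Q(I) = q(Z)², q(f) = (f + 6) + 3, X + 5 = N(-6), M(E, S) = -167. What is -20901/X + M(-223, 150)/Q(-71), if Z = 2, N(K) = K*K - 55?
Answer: 397787/456 ≈ 872.34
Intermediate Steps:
N(K) = -55 + K² (N(K) = K² - 55 = -55 + K²)
X = -24 (X = -5 + (-55 + (-6)²) = -5 + (-55 + 36) = -5 - 19 = -24)
q(f) = 9 + f (q(f) = (6 + f) + 3 = 9 + f)
Q(I) = -114 (Q(I) = 7 - (9 + 2)² = 7 - 1*11² = 7 - 1*121 = 7 - 121 = -114)
-20901/X + M(-223, 150)/Q(-71) = -20901/(-24) - 167/(-114) = -20901*(-1/24) - 167*(-1/114) = 6967/8 + 167/114 = 397787/456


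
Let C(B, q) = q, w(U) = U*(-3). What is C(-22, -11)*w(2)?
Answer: 66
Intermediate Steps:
w(U) = -3*U
C(-22, -11)*w(2) = -(-33)*2 = -11*(-6) = 66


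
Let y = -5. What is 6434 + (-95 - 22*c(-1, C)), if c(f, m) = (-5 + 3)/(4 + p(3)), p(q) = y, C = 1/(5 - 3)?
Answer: 6295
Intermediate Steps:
C = 1/2 ≈ 0.50000
p(q) = -5
c(f, m) = 2 (c(f, m) = (-5 + 3)/(4 - 5) = -2/(-1) = -2*(-1) = 2)
6434 + (-95 - 22*c(-1, C)) = 6434 + (-95 - 22*2) = 6434 + (-95 - 44) = 6434 - 139 = 6295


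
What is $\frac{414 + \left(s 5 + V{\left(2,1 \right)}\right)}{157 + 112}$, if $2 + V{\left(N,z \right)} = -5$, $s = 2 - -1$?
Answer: $\frac{422}{269} \approx 1.5688$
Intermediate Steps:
$s = 3$ ($s = 2 + 1 = 3$)
$V{\left(N,z \right)} = -7$ ($V{\left(N,z \right)} = -2 - 5 = -7$)
$\frac{414 + \left(s 5 + V{\left(2,1 \right)}\right)}{157 + 112} = \frac{414 + \left(3 \cdot 5 - 7\right)}{157 + 112} = \frac{414 + \left(15 - 7\right)}{269} = \left(414 + 8\right) \frac{1}{269} = 422 \cdot \frac{1}{269} = \frac{422}{269}$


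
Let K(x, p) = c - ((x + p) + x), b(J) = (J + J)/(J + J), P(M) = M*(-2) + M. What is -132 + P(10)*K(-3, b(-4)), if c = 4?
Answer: -222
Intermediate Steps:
P(M) = -M (P(M) = -2*M + M = -M)
b(J) = 1 (b(J) = (2*J)/((2*J)) = (2*J)*(1/(2*J)) = 1)
K(x, p) = 4 - p - 2*x (K(x, p) = 4 - ((x + p) + x) = 4 - ((p + x) + x) = 4 - (p + 2*x) = 4 + (-p - 2*x) = 4 - p - 2*x)
-132 + P(10)*K(-3, b(-4)) = -132 + (-1*10)*(4 - 1*1 - 2*(-3)) = -132 - 10*(4 - 1 + 6) = -132 - 10*9 = -132 - 90 = -222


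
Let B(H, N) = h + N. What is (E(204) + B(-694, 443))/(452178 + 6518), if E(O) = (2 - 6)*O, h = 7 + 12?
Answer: -177/229348 ≈ -0.00077175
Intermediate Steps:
h = 19
E(O) = -4*O
B(H, N) = 19 + N
(E(204) + B(-694, 443))/(452178 + 6518) = (-4*204 + (19 + 443))/(452178 + 6518) = (-816 + 462)/458696 = -354*1/458696 = -177/229348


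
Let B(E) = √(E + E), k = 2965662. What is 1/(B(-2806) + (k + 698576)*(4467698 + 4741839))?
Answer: 16872967718903/569394079286285414447049624 - I*√1403/569394079286285414447049624 ≈ 2.9633e-14 - 6.5783e-26*I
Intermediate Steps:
B(E) = √2*√E (B(E) = √(2*E) = √2*√E)
1/(B(-2806) + (k + 698576)*(4467698 + 4741839)) = 1/(√2*√(-2806) + (2965662 + 698576)*(4467698 + 4741839)) = 1/(√2*(I*√2806) + 3664238*9209537) = 1/(2*I*√1403 + 33745935437806) = 1/(33745935437806 + 2*I*√1403)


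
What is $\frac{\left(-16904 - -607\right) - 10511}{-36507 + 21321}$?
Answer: $\frac{4468}{2531} \approx 1.7653$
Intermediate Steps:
$\frac{\left(-16904 - -607\right) - 10511}{-36507 + 21321} = \frac{\left(-16904 + 607\right) - 10511}{-15186} = \left(-16297 - 10511\right) \left(- \frac{1}{15186}\right) = \left(-26808\right) \left(- \frac{1}{15186}\right) = \frac{4468}{2531}$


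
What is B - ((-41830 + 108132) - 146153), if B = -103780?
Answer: -23929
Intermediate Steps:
B - ((-41830 + 108132) - 146153) = -103780 - ((-41830 + 108132) - 146153) = -103780 - (66302 - 146153) = -103780 - 1*(-79851) = -103780 + 79851 = -23929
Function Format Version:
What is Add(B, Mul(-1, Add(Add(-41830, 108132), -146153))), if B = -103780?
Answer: -23929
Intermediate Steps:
Add(B, Mul(-1, Add(Add(-41830, 108132), -146153))) = Add(-103780, Mul(-1, Add(Add(-41830, 108132), -146153))) = Add(-103780, Mul(-1, Add(66302, -146153))) = Add(-103780, Mul(-1, -79851)) = Add(-103780, 79851) = -23929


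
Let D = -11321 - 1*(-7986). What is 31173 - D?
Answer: 34508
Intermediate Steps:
D = -3335 (D = -11321 + 7986 = -3335)
31173 - D = 31173 - 1*(-3335) = 31173 + 3335 = 34508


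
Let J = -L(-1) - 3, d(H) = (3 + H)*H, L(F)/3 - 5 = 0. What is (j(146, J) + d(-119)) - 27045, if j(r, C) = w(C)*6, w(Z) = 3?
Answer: -13223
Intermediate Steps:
L(F) = 15 (L(F) = 15 + 3*0 = 15 + 0 = 15)
d(H) = H*(3 + H)
J = -18 (J = -1*15 - 3 = -15 - 3 = -18)
j(r, C) = 18 (j(r, C) = 3*6 = 18)
(j(146, J) + d(-119)) - 27045 = (18 - 119*(3 - 119)) - 27045 = (18 - 119*(-116)) - 27045 = (18 + 13804) - 27045 = 13822 - 27045 = -13223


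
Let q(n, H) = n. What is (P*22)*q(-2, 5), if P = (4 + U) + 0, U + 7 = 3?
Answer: 0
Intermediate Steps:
U = -4 (U = -7 + 3 = -4)
P = 0 (P = (4 - 4) + 0 = 0 + 0 = 0)
(P*22)*q(-2, 5) = (0*22)*(-2) = 0*(-2) = 0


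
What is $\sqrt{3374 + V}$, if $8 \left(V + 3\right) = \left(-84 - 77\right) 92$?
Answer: $\frac{\sqrt{6078}}{2} \approx 38.981$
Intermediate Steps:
$V = - \frac{3709}{2}$ ($V = -3 + \frac{\left(-84 - 77\right) 92}{8} = -3 + \frac{\left(-161\right) 92}{8} = -3 + \frac{1}{8} \left(-14812\right) = -3 - \frac{3703}{2} = - \frac{3709}{2} \approx -1854.5$)
$\sqrt{3374 + V} = \sqrt{3374 - \frac{3709}{2}} = \sqrt{\frac{3039}{2}} = \frac{\sqrt{6078}}{2}$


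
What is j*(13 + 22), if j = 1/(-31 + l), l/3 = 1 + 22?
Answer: 35/38 ≈ 0.92105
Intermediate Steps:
l = 69 (l = 3*(1 + 22) = 3*23 = 69)
j = 1/38 (j = 1/(-31 + 69) = 1/38 ≈ 0.026316)
j*(13 + 22) = (13 + 22)/38 = (1/38)*35 = 35/38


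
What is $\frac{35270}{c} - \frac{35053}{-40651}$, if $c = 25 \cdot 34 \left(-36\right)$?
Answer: $- \frac{36113897}{124392060} \approx -0.29032$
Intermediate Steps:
$c = -30600$ ($c = 850 \left(-36\right) = -30600$)
$\frac{35270}{c} - \frac{35053}{-40651} = \frac{35270}{-30600} - \frac{35053}{-40651} = 35270 \left(- \frac{1}{30600}\right) - - \frac{35053}{40651} = - \frac{3527}{3060} + \frac{35053}{40651} = - \frac{36113897}{124392060}$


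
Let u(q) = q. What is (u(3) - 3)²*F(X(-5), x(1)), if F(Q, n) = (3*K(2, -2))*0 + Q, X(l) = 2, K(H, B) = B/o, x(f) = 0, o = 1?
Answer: 0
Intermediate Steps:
K(H, B) = B (K(H, B) = B/1 = B*1 = B)
F(Q, n) = Q (F(Q, n) = (3*(-2))*0 + Q = -6*0 + Q = 0 + Q = Q)
(u(3) - 3)²*F(X(-5), x(1)) = (3 - 3)²*2 = 0²*2 = 0*2 = 0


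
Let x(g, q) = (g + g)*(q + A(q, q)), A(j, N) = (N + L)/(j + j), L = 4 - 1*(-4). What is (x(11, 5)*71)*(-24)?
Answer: -1180872/5 ≈ -2.3617e+5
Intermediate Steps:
L = 8 (L = 4 + 4 = 8)
A(j, N) = (8 + N)/(2*j) (A(j, N) = (N + 8)/(j + j) = (8 + N)/((2*j)) = (8 + N)*(1/(2*j)) = (8 + N)/(2*j))
x(g, q) = 2*g*(q + (8 + q)/(2*q)) (x(g, q) = (g + g)*(q + (8 + q)/(2*q)) = (2*g)*(q + (8 + q)/(2*q)) = 2*g*(q + (8 + q)/(2*q)))
(x(11, 5)*71)*(-24) = ((11*(8 + 5 + 2*5**2)/5)*71)*(-24) = ((11*(1/5)*(8 + 5 + 2*25))*71)*(-24) = ((11*(1/5)*(8 + 5 + 50))*71)*(-24) = ((11*(1/5)*63)*71)*(-24) = ((693/5)*71)*(-24) = (49203/5)*(-24) = -1180872/5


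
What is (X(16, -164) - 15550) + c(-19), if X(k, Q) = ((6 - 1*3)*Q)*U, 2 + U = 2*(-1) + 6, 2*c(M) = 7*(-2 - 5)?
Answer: -33117/2 ≈ -16559.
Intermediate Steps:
c(M) = -49/2 (c(M) = (7*(-2 - 5))/2 = (7*(-7))/2 = (½)*(-49) = -49/2)
U = 2 (U = -2 + (2*(-1) + 6) = -2 + (-2 + 6) = -2 + 4 = 2)
X(k, Q) = 6*Q (X(k, Q) = ((6 - 1*3)*Q)*2 = ((6 - 3)*Q)*2 = (3*Q)*2 = 6*Q)
(X(16, -164) - 15550) + c(-19) = (6*(-164) - 15550) - 49/2 = (-984 - 15550) - 49/2 = -16534 - 49/2 = -33117/2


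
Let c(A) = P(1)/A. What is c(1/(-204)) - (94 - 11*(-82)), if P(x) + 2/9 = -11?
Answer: 3880/3 ≈ 1293.3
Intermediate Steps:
P(x) = -101/9 (P(x) = -2/9 - 11 = -101/9)
c(A) = -101/(9*A)
c(1/(-204)) - (94 - 11*(-82)) = -101/(9*(1/(-204))) - (94 - 11*(-82)) = -101/(9*(-1/204)) - (94 + 902) = -101/9*(-204) - 1*996 = 6868/3 - 996 = 3880/3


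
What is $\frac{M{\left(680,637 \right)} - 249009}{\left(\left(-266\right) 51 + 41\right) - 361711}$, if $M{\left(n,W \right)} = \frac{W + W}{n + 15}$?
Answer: $\frac{173059981}{260789020} \approx 0.6636$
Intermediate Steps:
$M{\left(n,W \right)} = \frac{2 W}{15 + n}$
$\frac{M{\left(680,637 \right)} - 249009}{\left(\left(-266\right) 51 + 41\right) - 361711} = \frac{2 \cdot 637 \frac{1}{15 + 680} - 249009}{\left(\left(-266\right) 51 + 41\right) - 361711} = \frac{2 \cdot 637 \cdot \frac{1}{695} - 249009}{\left(-13566 + 41\right) - 361711} = \frac{2 \cdot 637 \cdot \frac{1}{695} - 249009}{-13525 - 361711} = \frac{\frac{1274}{695} - 249009}{-375236} = \left(- \frac{173059981}{695}\right) \left(- \frac{1}{375236}\right) = \frac{173059981}{260789020}$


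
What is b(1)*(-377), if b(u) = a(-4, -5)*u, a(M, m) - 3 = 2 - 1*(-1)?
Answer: -2262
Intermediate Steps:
a(M, m) = 6 (a(M, m) = 3 + (2 - 1*(-1)) = 3 + (2 + 1) = 3 + 3 = 6)
b(u) = 6*u
b(1)*(-377) = (6*1)*(-377) = 6*(-377) = -2262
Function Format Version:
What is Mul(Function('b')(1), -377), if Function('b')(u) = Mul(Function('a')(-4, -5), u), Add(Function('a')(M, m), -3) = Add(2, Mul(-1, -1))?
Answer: -2262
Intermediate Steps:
Function('a')(M, m) = 6 (Function('a')(M, m) = Add(3, Add(2, Mul(-1, -1))) = Add(3, Add(2, 1)) = Add(3, 3) = 6)
Function('b')(u) = Mul(6, u)
Mul(Function('b')(1), -377) = Mul(Mul(6, 1), -377) = Mul(6, -377) = -2262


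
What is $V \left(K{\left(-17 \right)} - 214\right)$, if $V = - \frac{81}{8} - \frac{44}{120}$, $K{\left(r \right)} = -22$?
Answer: $\frac{74281}{30} \approx 2476.0$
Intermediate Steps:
$V = - \frac{1259}{120}$ ($V = \left(-81\right) \frac{1}{8} - \frac{11}{30} = - \frac{81}{8} - \frac{11}{30} = - \frac{1259}{120} \approx -10.492$)
$V \left(K{\left(-17 \right)} - 214\right) = - \frac{1259 \left(-22 - 214\right)}{120} = \left(- \frac{1259}{120}\right) \left(-236\right) = \frac{74281}{30}$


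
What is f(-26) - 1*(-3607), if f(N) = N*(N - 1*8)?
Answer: 4491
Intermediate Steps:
f(N) = N*(-8 + N) (f(N) = N*(N - 8) = N*(-8 + N))
f(-26) - 1*(-3607) = -26*(-8 - 26) - 1*(-3607) = -26*(-34) + 3607 = 884 + 3607 = 4491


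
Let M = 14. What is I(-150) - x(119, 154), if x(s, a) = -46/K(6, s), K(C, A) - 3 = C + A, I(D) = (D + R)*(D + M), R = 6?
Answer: 1253399/64 ≈ 19584.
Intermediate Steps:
I(D) = (6 + D)*(14 + D) (I(D) = (D + 6)*(D + 14) = (6 + D)*(14 + D))
K(C, A) = 3 + A + C (K(C, A) = 3 + (C + A) = 3 + (A + C) = 3 + A + C)
x(s, a) = -46/(9 + s) (x(s, a) = -46/(3 + s + 6) = -46/(9 + s))
I(-150) - x(119, 154) = (84 + (-150)**2 + 20*(-150)) - (-46)/(9 + 119) = (84 + 22500 - 3000) - (-46)/128 = 19584 - (-46)/128 = 19584 - 1*(-23/64) = 19584 + 23/64 = 1253399/64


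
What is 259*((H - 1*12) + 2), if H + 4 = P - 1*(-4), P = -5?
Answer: -3885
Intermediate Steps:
H = -5 (H = -4 + (-5 - 1*(-4)) = -4 + (-5 + 4) = -4 - 1 = -5)
259*((H - 1*12) + 2) = 259*((-5 - 1*12) + 2) = 259*((-5 - 12) + 2) = 259*(-17 + 2) = 259*(-15) = -3885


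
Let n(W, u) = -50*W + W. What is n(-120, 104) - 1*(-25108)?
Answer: 30988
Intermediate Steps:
n(W, u) = -49*W
n(-120, 104) - 1*(-25108) = -49*(-120) - 1*(-25108) = 5880 + 25108 = 30988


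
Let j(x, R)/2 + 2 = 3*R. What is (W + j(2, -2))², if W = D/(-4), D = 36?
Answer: 625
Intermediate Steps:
W = -9 (W = 36/(-4) = 36*(-¼) = -9)
j(x, R) = -4 + 6*R (j(x, R) = -4 + 2*(3*R) = -4 + 6*R)
(W + j(2, -2))² = (-9 + (-4 + 6*(-2)))² = (-9 + (-4 - 12))² = (-9 - 16)² = (-25)² = 625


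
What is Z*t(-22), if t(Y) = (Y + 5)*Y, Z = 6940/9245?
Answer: 519112/1849 ≈ 280.75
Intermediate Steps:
Z = 1388/1849 (Z = 6940*(1/9245) = 1388/1849 ≈ 0.75068)
t(Y) = Y*(5 + Y) (t(Y) = (5 + Y)*Y = Y*(5 + Y))
Z*t(-22) = 1388*(-22*(5 - 22))/1849 = 1388*(-22*(-17))/1849 = (1388/1849)*374 = 519112/1849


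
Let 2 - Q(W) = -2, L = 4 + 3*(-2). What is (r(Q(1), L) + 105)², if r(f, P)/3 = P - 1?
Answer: 9216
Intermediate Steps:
L = -2 (L = 4 - 6 = -2)
Q(W) = 4 (Q(W) = 2 - 1*(-2) = 2 + 2 = 4)
r(f, P) = -3 + 3*P (r(f, P) = 3*(P - 1) = 3*(-1 + P) = -3 + 3*P)
(r(Q(1), L) + 105)² = ((-3 + 3*(-2)) + 105)² = ((-3 - 6) + 105)² = (-9 + 105)² = 96² = 9216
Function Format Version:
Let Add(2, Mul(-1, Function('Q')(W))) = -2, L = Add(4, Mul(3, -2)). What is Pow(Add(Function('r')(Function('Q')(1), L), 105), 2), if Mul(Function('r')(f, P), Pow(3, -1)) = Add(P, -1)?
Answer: 9216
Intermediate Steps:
L = -2 (L = Add(4, -6) = -2)
Function('Q')(W) = 4 (Function('Q')(W) = Add(2, Mul(-1, -2)) = Add(2, 2) = 4)
Function('r')(f, P) = Add(-3, Mul(3, P)) (Function('r')(f, P) = Mul(3, Add(P, -1)) = Mul(3, Add(-1, P)) = Add(-3, Mul(3, P)))
Pow(Add(Function('r')(Function('Q')(1), L), 105), 2) = Pow(Add(Add(-3, Mul(3, -2)), 105), 2) = Pow(Add(Add(-3, -6), 105), 2) = Pow(Add(-9, 105), 2) = Pow(96, 2) = 9216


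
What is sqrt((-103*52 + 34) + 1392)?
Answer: I*sqrt(3930) ≈ 62.69*I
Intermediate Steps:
sqrt((-103*52 + 34) + 1392) = sqrt((-5356 + 34) + 1392) = sqrt(-5322 + 1392) = sqrt(-3930) = I*sqrt(3930)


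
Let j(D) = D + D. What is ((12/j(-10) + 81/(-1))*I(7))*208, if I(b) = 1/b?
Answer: -84864/35 ≈ -2424.7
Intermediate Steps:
j(D) = 2*D
((12/j(-10) + 81/(-1))*I(7))*208 = ((12/((2*(-10))) + 81/(-1))/7)*208 = ((12/(-20) + 81*(-1))*(1/7))*208 = ((12*(-1/20) - 81)*(1/7))*208 = ((-3/5 - 81)*(1/7))*208 = -408/5*1/7*208 = -408/35*208 = -84864/35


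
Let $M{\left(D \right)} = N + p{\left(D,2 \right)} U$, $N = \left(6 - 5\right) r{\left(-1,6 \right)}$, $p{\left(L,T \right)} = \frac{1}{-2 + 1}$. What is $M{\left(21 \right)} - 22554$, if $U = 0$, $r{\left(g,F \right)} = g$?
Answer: $-22555$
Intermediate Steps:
$p{\left(L,T \right)} = -1$ ($p{\left(L,T \right)} = \frac{1}{-1} = -1$)
$N = -1$ ($N = \left(6 - 5\right) \left(-1\right) = 1 \left(-1\right) = -1$)
$M{\left(D \right)} = -1$ ($M{\left(D \right)} = -1 - 0 = -1 + 0 = -1$)
$M{\left(21 \right)} - 22554 = -1 - 22554 = -22555$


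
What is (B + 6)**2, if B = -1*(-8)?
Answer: 196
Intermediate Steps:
B = 8
(B + 6)**2 = (8 + 6)**2 = 14**2 = 196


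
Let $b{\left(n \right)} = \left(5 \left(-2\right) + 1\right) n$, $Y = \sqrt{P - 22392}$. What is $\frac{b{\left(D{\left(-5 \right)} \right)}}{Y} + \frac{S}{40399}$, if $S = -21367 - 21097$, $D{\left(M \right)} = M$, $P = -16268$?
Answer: $- \frac{42464}{40399} - \frac{9 i \sqrt{9665}}{3866} \approx -1.0511 - 0.22887 i$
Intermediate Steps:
$S = -42464$
$Y = 2 i \sqrt{9665}$ ($Y = \sqrt{-16268 - 22392} = \sqrt{-38660} = 2 i \sqrt{9665} \approx 196.62 i$)
$b{\left(n \right)} = - 9 n$ ($b{\left(n \right)} = \left(-10 + 1\right) n = - 9 n$)
$\frac{b{\left(D{\left(-5 \right)} \right)}}{Y} + \frac{S}{40399} = \frac{\left(-9\right) \left(-5\right)}{2 i \sqrt{9665}} - \frac{42464}{40399} = 45 \left(- \frac{i \sqrt{9665}}{19330}\right) - \frac{42464}{40399} = - \frac{9 i \sqrt{9665}}{3866} - \frac{42464}{40399} = - \frac{42464}{40399} - \frac{9 i \sqrt{9665}}{3866}$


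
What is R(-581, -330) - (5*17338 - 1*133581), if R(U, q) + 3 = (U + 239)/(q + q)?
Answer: 5157737/110 ≈ 46889.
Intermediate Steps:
R(U, q) = -3 + (239 + U)/(2*q) (R(U, q) = -3 + (U + 239)/(q + q) = -3 + (239 + U)/((2*q)) = -3 + (239 + U)*(1/(2*q)) = -3 + (239 + U)/(2*q))
R(-581, -330) - (5*17338 - 1*133581) = (½)*(239 - 581 - 6*(-330))/(-330) - (5*17338 - 1*133581) = (½)*(-1/330)*(239 - 581 + 1980) - (86690 - 133581) = (½)*(-1/330)*1638 - 1*(-46891) = -273/110 + 46891 = 5157737/110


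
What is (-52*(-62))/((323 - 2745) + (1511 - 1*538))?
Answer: -3224/1449 ≈ -2.2250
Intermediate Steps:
(-52*(-62))/((323 - 2745) + (1511 - 1*538)) = 3224/(-2422 + (1511 - 538)) = 3224/(-2422 + 973) = 3224/(-1449) = 3224*(-1/1449) = -3224/1449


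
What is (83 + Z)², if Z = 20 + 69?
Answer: 29584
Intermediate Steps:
Z = 89
(83 + Z)² = (83 + 89)² = 172² = 29584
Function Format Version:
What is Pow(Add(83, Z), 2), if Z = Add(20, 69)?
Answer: 29584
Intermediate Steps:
Z = 89
Pow(Add(83, Z), 2) = Pow(Add(83, 89), 2) = Pow(172, 2) = 29584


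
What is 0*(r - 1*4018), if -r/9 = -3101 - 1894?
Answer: 0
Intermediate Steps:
r = 44955 (r = -9*(-3101 - 1894) = -9*(-4995) = 44955)
0*(r - 1*4018) = 0*(44955 - 1*4018) = 0*(44955 - 4018) = 0*40937 = 0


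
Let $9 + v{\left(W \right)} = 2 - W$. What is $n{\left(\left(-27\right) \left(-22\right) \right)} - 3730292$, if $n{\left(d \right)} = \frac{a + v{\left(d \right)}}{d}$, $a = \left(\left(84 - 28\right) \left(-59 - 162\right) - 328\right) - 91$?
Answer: $- \frac{1107903422}{297} \approx -3.7303 \cdot 10^{6}$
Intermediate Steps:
$v{\left(W \right)} = -7 - W$ ($v{\left(W \right)} = -9 - \left(-2 + W\right) = -7 - W$)
$a = -12795$ ($a = \left(56 \left(-221\right) - 328\right) - 91 = \left(-12376 - 328\right) - 91 = -12704 - 91 = -12795$)
$n{\left(d \right)} = \frac{-12802 - d}{d}$ ($n{\left(d \right)} = \frac{-12795 - \left(7 + d\right)}{d} = \frac{-12802 - d}{d}$)
$n{\left(\left(-27\right) \left(-22\right) \right)} - 3730292 = \frac{-12802 - \left(-27\right) \left(-22\right)}{\left(-27\right) \left(-22\right)} - 3730292 = \frac{-12802 - 594}{594} - 3730292 = \frac{1}{594} \left(-13396\right) - 3730292 = - \frac{6698}{297} - 3730292 = - \frac{1107903422}{297}$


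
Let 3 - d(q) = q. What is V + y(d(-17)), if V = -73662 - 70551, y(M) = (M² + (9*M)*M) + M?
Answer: -140193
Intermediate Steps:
d(q) = 3 - q
y(M) = M + 10*M² (y(M) = (M² + 9*M²) + M = 10*M² + M = M + 10*M²)
V = -144213
V + y(d(-17)) = -144213 + (3 - 1*(-17))*(1 + 10*(3 - 1*(-17))) = -144213 + (3 + 17)*(1 + 10*(3 + 17)) = -144213 + 20*(1 + 10*20) = -144213 + 20*(1 + 200) = -144213 + 20*201 = -144213 + 4020 = -140193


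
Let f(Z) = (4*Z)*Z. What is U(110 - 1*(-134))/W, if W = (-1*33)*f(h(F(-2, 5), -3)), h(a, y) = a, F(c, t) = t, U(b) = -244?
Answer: 61/825 ≈ 0.073939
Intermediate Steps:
f(Z) = 4*Z²
W = -3300 (W = (-1*33)*(4*5²) = -132*25 = -33*100 = -3300)
U(110 - 1*(-134))/W = -244/(-3300) = -244*(-1/3300) = 61/825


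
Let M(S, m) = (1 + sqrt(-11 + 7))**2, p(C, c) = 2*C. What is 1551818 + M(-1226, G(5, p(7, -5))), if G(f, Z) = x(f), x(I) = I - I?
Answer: 1551815 + 4*I ≈ 1.5518e+6 + 4.0*I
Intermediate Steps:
x(I) = 0
G(f, Z) = 0
M(S, m) = (1 + 2*I)**2 (M(S, m) = (1 + sqrt(-4))**2 = (1 + 2*I)**2)
1551818 + M(-1226, G(5, p(7, -5))) = 1551818 + (-3 + 4*I) = 1551815 + 4*I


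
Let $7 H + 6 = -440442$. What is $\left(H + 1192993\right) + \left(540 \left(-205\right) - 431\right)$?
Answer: $\frac{7132586}{7} \approx 1.0189 \cdot 10^{6}$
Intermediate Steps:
$H = - \frac{440448}{7}$ ($H = - \frac{6}{7} + \frac{1}{7} \left(-440442\right) = - \frac{6}{7} - \frac{440442}{7} = - \frac{440448}{7} \approx -62921.0$)
$\left(H + 1192993\right) + \left(540 \left(-205\right) - 431\right) = \left(- \frac{440448}{7} + 1192993\right) + \left(540 \left(-205\right) - 431\right) = \frac{7910503}{7} - 111131 = \frac{7132586}{7}$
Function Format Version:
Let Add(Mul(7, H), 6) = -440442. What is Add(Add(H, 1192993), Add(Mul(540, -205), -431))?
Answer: Rational(7132586, 7) ≈ 1.0189e+6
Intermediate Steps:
H = Rational(-440448, 7) (H = Add(Rational(-6, 7), Mul(Rational(1, 7), -440442)) = Add(Rational(-6, 7), Rational(-440442, 7)) = Rational(-440448, 7) ≈ -62921.)
Add(Add(H, 1192993), Add(Mul(540, -205), -431)) = Add(Add(Rational(-440448, 7), 1192993), Add(Mul(540, -205), -431)) = Add(Rational(7910503, 7), Add(-110700, -431)) = Add(Rational(7910503, 7), -111131) = Rational(7132586, 7)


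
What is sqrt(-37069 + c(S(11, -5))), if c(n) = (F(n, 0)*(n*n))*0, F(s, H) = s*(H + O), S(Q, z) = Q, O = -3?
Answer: I*sqrt(37069) ≈ 192.53*I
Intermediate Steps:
F(s, H) = s*(-3 + H) (F(s, H) = s*(H - 3) = s*(-3 + H))
c(n) = 0 (c(n) = ((n*(-3 + 0))*(n*n))*0 = ((n*(-3))*n**2)*0 = ((-3*n)*n**2)*0 = -3*n**3*0 = 0)
sqrt(-37069 + c(S(11, -5))) = sqrt(-37069 + 0) = sqrt(-37069) = I*sqrt(37069)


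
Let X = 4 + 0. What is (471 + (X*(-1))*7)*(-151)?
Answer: -66893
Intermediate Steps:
X = 4
(471 + (X*(-1))*7)*(-151) = (471 + (4*(-1))*7)*(-151) = (471 - 4*7)*(-151) = (471 - 28)*(-151) = 443*(-151) = -66893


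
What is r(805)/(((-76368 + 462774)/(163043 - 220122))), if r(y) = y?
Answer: -45948595/386406 ≈ -118.91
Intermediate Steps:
r(805)/(((-76368 + 462774)/(163043 - 220122))) = 805/(((-76368 + 462774)/(163043 - 220122))) = 805/((386406/(-57079))) = 805/((386406*(-1/57079))) = 805/(-386406/57079) = 805*(-57079/386406) = -45948595/386406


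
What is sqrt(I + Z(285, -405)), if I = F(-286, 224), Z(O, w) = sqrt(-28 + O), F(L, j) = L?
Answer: sqrt(-286 + sqrt(257)) ≈ 16.431*I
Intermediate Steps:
I = -286
sqrt(I + Z(285, -405)) = sqrt(-286 + sqrt(-28 + 285)) = sqrt(-286 + sqrt(257))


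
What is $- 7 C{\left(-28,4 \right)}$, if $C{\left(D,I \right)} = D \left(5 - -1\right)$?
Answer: $1176$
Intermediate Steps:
$C{\left(D,I \right)} = 6 D$ ($C{\left(D,I \right)} = D \left(5 + 1\right) = D 6 = 6 D$)
$- 7 C{\left(-28,4 \right)} = - 7 \cdot 6 \left(-28\right) = \left(-7\right) \left(-168\right) = 1176$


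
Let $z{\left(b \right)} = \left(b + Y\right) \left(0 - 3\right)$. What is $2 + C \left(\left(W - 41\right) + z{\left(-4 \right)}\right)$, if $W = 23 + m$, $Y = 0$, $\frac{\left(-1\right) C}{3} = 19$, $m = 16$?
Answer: $-568$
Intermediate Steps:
$C = -57$ ($C = \left(-3\right) 19 = -57$)
$z{\left(b \right)} = - 3 b$ ($z{\left(b \right)} = \left(b + 0\right) \left(0 - 3\right) = b \left(-3\right) = - 3 b$)
$W = 39$ ($W = 23 + 16 = 39$)
$2 + C \left(\left(W - 41\right) + z{\left(-4 \right)}\right) = 2 - 57 \left(\left(39 - 41\right) - -12\right) = 2 - 57 \left(-2 + 12\right) = 2 - 570 = -568$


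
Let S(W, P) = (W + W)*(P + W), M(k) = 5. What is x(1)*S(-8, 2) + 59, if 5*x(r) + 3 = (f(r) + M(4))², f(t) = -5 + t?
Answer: 103/5 ≈ 20.600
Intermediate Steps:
x(r) = -⅗ + r²/5 (x(r) = -⅗ + ((-5 + r) + 5)²/5 = -⅗ + r²/5)
S(W, P) = 2*W*(P + W) (S(W, P) = (2*W)*(P + W) = 2*W*(P + W))
x(1)*S(-8, 2) + 59 = (-⅗ + (⅕)*1²)*(2*(-8)*(2 - 8)) + 59 = (-⅗ + (⅕)*1)*(2*(-8)*(-6)) + 59 = (-⅗ + ⅕)*96 + 59 = -⅖*96 + 59 = -192/5 + 59 = 103/5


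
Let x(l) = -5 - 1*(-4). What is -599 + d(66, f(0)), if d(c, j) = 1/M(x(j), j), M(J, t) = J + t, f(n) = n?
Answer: -600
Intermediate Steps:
x(l) = -1 (x(l) = -5 + 4 = -1)
d(c, j) = 1/(-1 + j)
-599 + d(66, f(0)) = -599 + 1/(-1 + 0) = -599 + 1/(-1) = -599 - 1 = -600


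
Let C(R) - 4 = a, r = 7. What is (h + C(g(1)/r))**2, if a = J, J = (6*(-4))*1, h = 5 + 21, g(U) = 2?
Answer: 36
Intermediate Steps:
h = 26
J = -24 (J = -24*1 = -24)
a = -24
C(R) = -20 (C(R) = 4 - 24 = -20)
(h + C(g(1)/r))**2 = (26 - 20)**2 = 6**2 = 36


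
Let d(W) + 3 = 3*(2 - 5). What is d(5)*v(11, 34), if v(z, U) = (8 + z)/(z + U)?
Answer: -76/15 ≈ -5.0667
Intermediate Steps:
v(z, U) = (8 + z)/(U + z)
d(W) = -12 (d(W) = -3 + 3*(2 - 5) = -3 + 3*(-3) = -3 - 9 = -12)
d(5)*v(11, 34) = -12*(8 + 11)/(34 + 11) = -12*19/45 = -76/15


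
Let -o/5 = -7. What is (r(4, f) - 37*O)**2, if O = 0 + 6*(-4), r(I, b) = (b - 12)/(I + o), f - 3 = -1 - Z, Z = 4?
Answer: 1198405924/1521 ≈ 7.8791e+5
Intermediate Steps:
f = -2 (f = 3 + (-1 - 1*4) = 3 + (-1 - 4) = 3 - 5 = -2)
o = 35 (o = -5*(-7) = 35)
r(I, b) = (-12 + b)/(35 + I) (r(I, b) = (b - 12)/(I + 35) = (-12 + b)/(35 + I))
O = -24 (O = 0 - 24 = -24)
(r(4, f) - 37*O)**2 = ((-12 - 2)/(35 + 4) - 37*(-24))**2 = (-14/39 + 888)**2 = (34618/39)**2 = 1198405924/1521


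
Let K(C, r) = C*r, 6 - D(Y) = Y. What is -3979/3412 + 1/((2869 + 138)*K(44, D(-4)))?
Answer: -1316132977/1128587240 ≈ -1.1662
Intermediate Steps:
D(Y) = 6 - Y
-3979/3412 + 1/((2869 + 138)*K(44, D(-4))) = -3979/3412 + 1/((2869 + 138)*((44*(6 - 1*(-4))))) = -3979*1/3412 + 1/(3007*((44*(6 + 4)))) = -3979/3412 + 1/(3007*((44*10))) = -3979/3412 + (1/3007)/440 = -3979/3412 + (1/3007)*(1/440) = -3979/3412 + 1/1323080 = -1316132977/1128587240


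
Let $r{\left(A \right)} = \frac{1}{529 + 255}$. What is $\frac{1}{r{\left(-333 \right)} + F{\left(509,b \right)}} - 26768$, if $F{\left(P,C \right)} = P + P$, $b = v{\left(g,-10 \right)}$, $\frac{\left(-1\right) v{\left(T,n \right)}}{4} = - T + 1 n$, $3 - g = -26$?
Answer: $- \frac{21363888000}{798113} \approx -26768.0$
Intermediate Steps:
$g = 29$ ($g = 3 - -26 = 3 + 26 = 29$)
$v{\left(T,n \right)} = - 4 n + 4 T$ ($v{\left(T,n \right)} = - 4 \left(- T + 1 n\right) = - 4 \left(- T + n\right) = - 4 \left(n - T\right) = - 4 n + 4 T$)
$b = 156$ ($b = \left(-4\right) \left(-10\right) + 4 \cdot 29 = 40 + 116 = 156$)
$r{\left(A \right)} = \frac{1}{784}$
$F{\left(P,C \right)} = 2 P$
$\frac{1}{r{\left(-333 \right)} + F{\left(509,b \right)}} - 26768 = \frac{1}{\frac{1}{784} + 2 \cdot 509} - 26768 = \frac{1}{\frac{1}{784} + 1018} - 26768 = \frac{1}{\frac{798113}{784}} - 26768 = \frac{784}{798113} - 26768 = - \frac{21363888000}{798113}$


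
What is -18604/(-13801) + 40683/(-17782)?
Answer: -230649755/245409382 ≈ -0.93986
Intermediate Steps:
-18604/(-13801) + 40683/(-17782) = -18604*(-1/13801) + 40683*(-1/17782) = 18604/13801 - 40683/17782 = -230649755/245409382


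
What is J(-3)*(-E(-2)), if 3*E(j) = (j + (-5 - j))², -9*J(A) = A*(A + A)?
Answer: 50/3 ≈ 16.667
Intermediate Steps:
J(A) = -2*A²/9 (J(A) = -A*(A + A)/9 = -A*2*A/9 = -2*A²/9)
E(j) = 25/3 (E(j) = (j + (-5 - j))²/3 = (⅓)*(-5)² = (⅓)*25 = 25/3)
J(-3)*(-E(-2)) = (-2/9*(-3)²)*(-1*25/3) = -2/9*9*(-25/3) = -2*(-25/3) = 50/3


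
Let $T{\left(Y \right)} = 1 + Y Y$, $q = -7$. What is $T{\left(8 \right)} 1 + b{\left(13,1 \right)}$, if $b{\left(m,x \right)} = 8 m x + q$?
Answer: $162$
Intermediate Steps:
$b{\left(m,x \right)} = -7 + 8 m x$ ($b{\left(m,x \right)} = 8 m x - 7 = -7 + 8 m x$)
$T{\left(Y \right)} = 1 + Y^{2}$
$T{\left(8 \right)} 1 + b{\left(13,1 \right)} = \left(1 + 8^{2}\right) 1 - \left(7 - 104\right) = \left(1 + 64\right) 1 + \left(-7 + 104\right) = 65 \cdot 1 + 97 = 65 + 97 = 162$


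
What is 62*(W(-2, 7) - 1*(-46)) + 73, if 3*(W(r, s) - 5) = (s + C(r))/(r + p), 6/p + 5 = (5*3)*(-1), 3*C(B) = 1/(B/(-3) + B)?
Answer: 73010/23 ≈ 3174.3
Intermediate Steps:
C(B) = 1/(2*B) (C(B) = 1/(3*(B/(-3) + B)) = 1/(3*(B*(-⅓) + B)) = 1/(3*(-B/3 + B)) = 1/(3*((2*B/3))) = (3/(2*B))/3 = 1/(2*B))
p = -3/10 (p = 6/(-5 + (5*3)*(-1)) = 6/(-5 + 15*(-1)) = 6/(-5 - 15) = 6/(-20) = 6*(-1/20) = -3/10 ≈ -0.30000)
W(r, s) = 5 + (s + 1/(2*r))/(3*(-3/10 + r)) (W(r, s) = 5 + ((s + 1/(2*r))/(r - 3/10))/3 = 5 + ((s + 1/(2*r))/(-3/10 + r))/3 = 5 + (s + 1/(2*r))/(3*(-3/10 + r)))
62*(W(-2, 7) - 1*(-46)) + 73 = 62*((5/3)*(1 - 2*(-9 + 2*7 + 30*(-2)))/(-2*(-3 + 10*(-2))) - 1*(-46)) + 73 = 62*((5/3)*(-½)*(1 - 2*(-9 + 14 - 60))/(-3 - 20) + 46) + 73 = 62*((5/3)*(-½)*(1 - 2*(-55))/(-23) + 46) + 73 = 62*((5/3)*(-½)*(-1/23)*(1 + 110) + 46) + 73 = 62*((5/3)*(-½)*(-1/23)*111 + 46) + 73 = 62*(185/46 + 46) + 73 = 62*(2301/46) + 73 = 71331/23 + 73 = 73010/23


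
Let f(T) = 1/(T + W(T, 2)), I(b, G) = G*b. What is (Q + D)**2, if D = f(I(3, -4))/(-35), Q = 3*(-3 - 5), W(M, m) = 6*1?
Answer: 25391521/44100 ≈ 575.77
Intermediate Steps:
W(M, m) = 6
f(T) = 1/(6 + T) (f(T) = 1/(T + 6) = 1/(6 + T))
Q = -24 (Q = 3*(-8) = -24)
D = 1/210 (D = 1/((6 - 4*3)*(-35)) = -1/35/(6 - 12) = -1/35/(-6) = -1/6*(-1/35) = 1/210 ≈ 0.0047619)
(Q + D)**2 = (-24 + 1/210)**2 = (-5039/210)**2 = 25391521/44100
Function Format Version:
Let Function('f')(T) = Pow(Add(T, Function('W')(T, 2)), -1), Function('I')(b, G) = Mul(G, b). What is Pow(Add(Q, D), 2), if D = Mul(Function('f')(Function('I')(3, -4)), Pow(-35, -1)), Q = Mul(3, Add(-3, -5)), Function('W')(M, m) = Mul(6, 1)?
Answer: Rational(25391521, 44100) ≈ 575.77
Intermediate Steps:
Function('W')(M, m) = 6
Function('f')(T) = Pow(Add(6, T), -1) (Function('f')(T) = Pow(Add(T, 6), -1) = Pow(Add(6, T), -1))
Q = -24 (Q = Mul(3, -8) = -24)
D = Rational(1, 210) (D = Mul(Pow(Add(6, Mul(-4, 3)), -1), Pow(-35, -1)) = Mul(Pow(Add(6, -12), -1), Rational(-1, 35)) = Mul(Pow(-6, -1), Rational(-1, 35)) = Mul(Rational(-1, 6), Rational(-1, 35)) = Rational(1, 210) ≈ 0.0047619)
Pow(Add(Q, D), 2) = Pow(Add(-24, Rational(1, 210)), 2) = Pow(Rational(-5039, 210), 2) = Rational(25391521, 44100)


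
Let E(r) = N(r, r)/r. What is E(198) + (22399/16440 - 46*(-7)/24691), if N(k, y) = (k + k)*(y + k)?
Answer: 322047019069/405920040 ≈ 793.38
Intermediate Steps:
N(k, y) = 2*k*(k + y) (N(k, y) = (2*k)*(k + y) = 2*k*(k + y))
E(r) = 4*r (E(r) = (2*r*(r + r))/r = (2*r*(2*r))/r = (4*r²)/r = 4*r)
E(198) + (22399/16440 - 46*(-7)/24691) = 4*198 + (22399/16440 - 46*(-7)/24691) = 792 + (22399*(1/16440) + 322*(1/24691)) = 792 + (22399/16440 + 322/24691) = 792 + 558347389/405920040 = 322047019069/405920040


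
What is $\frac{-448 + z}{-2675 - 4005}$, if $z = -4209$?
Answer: $\frac{4657}{6680} \approx 0.69716$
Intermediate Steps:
$\frac{-448 + z}{-2675 - 4005} = \frac{-448 - 4209}{-2675 - 4005} = - \frac{4657}{-6680} = \left(-4657\right) \left(- \frac{1}{6680}\right) = \frac{4657}{6680}$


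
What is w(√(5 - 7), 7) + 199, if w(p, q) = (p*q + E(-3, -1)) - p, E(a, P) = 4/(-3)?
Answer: 593/3 + 6*I*√2 ≈ 197.67 + 8.4853*I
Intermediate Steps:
E(a, P) = -4/3 (E(a, P) = 4*(-⅓) = -4/3)
w(p, q) = -4/3 - p + p*q (w(p, q) = (p*q - 4/3) - p = (-4/3 + p*q) - p = -4/3 - p + p*q)
w(√(5 - 7), 7) + 199 = (-4/3 - √(5 - 7) + √(5 - 7)*7) + 199 = (-4/3 - √(-2) + √(-2)*7) + 199 = (-4/3 - I*√2 + (I*√2)*7) + 199 = (-4/3 - I*√2 + 7*I*√2) + 199 = (-4/3 + 6*I*√2) + 199 = 593/3 + 6*I*√2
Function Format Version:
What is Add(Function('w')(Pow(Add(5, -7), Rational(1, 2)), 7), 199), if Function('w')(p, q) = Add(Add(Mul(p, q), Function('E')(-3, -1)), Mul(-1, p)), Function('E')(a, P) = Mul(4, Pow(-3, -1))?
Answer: Add(Rational(593, 3), Mul(6, I, Pow(2, Rational(1, 2)))) ≈ Add(197.67, Mul(8.4853, I))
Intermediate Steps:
Function('E')(a, P) = Rational(-4, 3) (Function('E')(a, P) = Mul(4, Rational(-1, 3)) = Rational(-4, 3))
Function('w')(p, q) = Add(Rational(-4, 3), Mul(-1, p), Mul(p, q)) (Function('w')(p, q) = Add(Add(Mul(p, q), Rational(-4, 3)), Mul(-1, p)) = Add(Add(Rational(-4, 3), Mul(p, q)), Mul(-1, p)) = Add(Rational(-4, 3), Mul(-1, p), Mul(p, q)))
Add(Function('w')(Pow(Add(5, -7), Rational(1, 2)), 7), 199) = Add(Add(Rational(-4, 3), Mul(-1, Pow(Add(5, -7), Rational(1, 2))), Mul(Pow(Add(5, -7), Rational(1, 2)), 7)), 199) = Add(Add(Rational(-4, 3), Mul(-1, Pow(-2, Rational(1, 2))), Mul(Pow(-2, Rational(1, 2)), 7)), 199) = Add(Add(Rational(-4, 3), Mul(-1, Mul(I, Pow(2, Rational(1, 2)))), Mul(Mul(I, Pow(2, Rational(1, 2))), 7)), 199) = Add(Add(Rational(-4, 3), Mul(-1, I, Pow(2, Rational(1, 2))), Mul(7, I, Pow(2, Rational(1, 2)))), 199) = Add(Add(Rational(-4, 3), Mul(6, I, Pow(2, Rational(1, 2)))), 199) = Add(Rational(593, 3), Mul(6, I, Pow(2, Rational(1, 2))))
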